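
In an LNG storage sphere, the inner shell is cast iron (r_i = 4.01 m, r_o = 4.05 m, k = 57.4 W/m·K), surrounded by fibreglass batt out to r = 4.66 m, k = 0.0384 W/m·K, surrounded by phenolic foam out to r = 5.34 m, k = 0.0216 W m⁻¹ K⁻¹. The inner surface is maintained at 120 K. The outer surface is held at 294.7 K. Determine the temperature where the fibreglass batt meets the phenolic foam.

Series thermal resistances, inner to outer:
  R_cast iron = (1/4.01 − 1/4.05)/(4πk) = 0.002463/(4π·57.4) = 3.415×10^-6 K/W
  R_fibreglass batt = (1/4.05 − 1/4.66)/(4πk) = 0.03232/(4π·0.0384) = 0.06698 K/W
  R_phenolic foam = (1/4.66 − 1/5.34)/(4πk) = 0.02733/(4π·0.0216) = 0.1007 K/W
ΣR = 3.415×10^-6 + 0.06698 + 0.1007 = 0.1677 K/W
Q = ΔT/ΣR = (120 K − 294.7 K)/0.1677 = -1042 W
From the inner boundary to the fibreglass batt/phenolic foam interface, ΣR_partial = 0.06698 K/W.
T_interface = T_in − Q·ΣR_partial = 120 K − (-1042)(0.06698) = 189.8 K

T = 189.8 K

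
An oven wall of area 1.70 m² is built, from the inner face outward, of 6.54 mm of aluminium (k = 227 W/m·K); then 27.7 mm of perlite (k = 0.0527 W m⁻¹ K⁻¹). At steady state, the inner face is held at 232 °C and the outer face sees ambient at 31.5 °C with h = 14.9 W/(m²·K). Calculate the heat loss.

Q = 575 W

Treat each layer as a resistance in series:
  R_aluminium = L/(kA) = 0.00654/(227·1.70) = 1.695×10^-5 K/W
  R_perlite = L/(kA) = 0.0277/(0.0527·1.70) = 0.3092 K/W
  R_conv,out = 1/(hA) = 1/(14.9·1.70) = 0.03948 K/W
ΣR = 1.695×10^-5 + 0.3092 + 0.03948 = 0.3487 K/W
Q = ΔT/ΣR = (232 °C − 31.5 °C)/0.3487 = 575 W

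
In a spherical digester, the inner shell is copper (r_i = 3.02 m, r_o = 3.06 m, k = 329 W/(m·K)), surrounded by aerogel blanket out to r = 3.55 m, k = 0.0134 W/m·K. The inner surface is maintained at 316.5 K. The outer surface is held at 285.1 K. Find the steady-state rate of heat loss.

Series thermal resistances, inner to outer:
  R_copper = (1/3.02 − 1/3.06)/(4πk) = 0.004328/(4π·329) = 1.047×10^-6 K/W
  R_aerogel blanket = (1/3.06 − 1/3.55)/(4πk) = 0.04511/(4π·0.0134) = 0.2679 K/W
ΣR = 1.047×10^-6 + 0.2679 = 0.2679 K/W
Q = ΔT/ΣR = (316.5 K − 285.1 K)/0.2679 = 117 W

Q = 117 W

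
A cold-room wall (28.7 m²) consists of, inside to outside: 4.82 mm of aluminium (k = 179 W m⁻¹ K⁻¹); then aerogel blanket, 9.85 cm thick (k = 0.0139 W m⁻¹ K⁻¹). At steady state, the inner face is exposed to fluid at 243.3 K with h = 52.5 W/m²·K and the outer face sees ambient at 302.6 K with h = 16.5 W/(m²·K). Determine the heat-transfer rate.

Series thermal resistances, inner to outer:
  R_conv,in = 1/(hA) = 1/(52.5·28.7) = 6.637×10^-4 K/W
  R_aluminium = L/(kA) = 0.00482/(179·28.7) = 9.382×10^-7 K/W
  R_aerogel blanket = L/(kA) = 0.0985/(0.0139·28.7) = 0.2469 K/W
  R_conv,out = 1/(hA) = 1/(16.5·28.7) = 0.002112 K/W
ΣR = 6.637×10^-4 + 9.382×10^-7 + 0.2469 + 0.002112 = 0.2497 K/W
Q = ΔT/ΣR = (243.3 K − 302.6 K)/0.2497 = -237 W
(Negative Q ⇒ heat flows inward; heat gain = 237 W.)

Q = 237 W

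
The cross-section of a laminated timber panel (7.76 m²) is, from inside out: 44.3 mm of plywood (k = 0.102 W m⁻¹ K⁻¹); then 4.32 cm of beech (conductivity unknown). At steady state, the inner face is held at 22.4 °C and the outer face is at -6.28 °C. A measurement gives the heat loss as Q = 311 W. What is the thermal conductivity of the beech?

k = 0.154 W/m·K

ΣR = ΔT/Q = |22.4 − -6.28|/311 = 0.09222 K/W
Known resistances:
  R_plywood = L/(kA) = 0.0443/(0.102·7.76) = 0.05597 K/W
R_beech = ΣR − ΣR_known = 0.09222 − 0.05597 = 0.03625 K/W
L/(kA) = 0.03625 ⇒ k = 0.0432/(0.03625·7.76) = 0.154 W/m·K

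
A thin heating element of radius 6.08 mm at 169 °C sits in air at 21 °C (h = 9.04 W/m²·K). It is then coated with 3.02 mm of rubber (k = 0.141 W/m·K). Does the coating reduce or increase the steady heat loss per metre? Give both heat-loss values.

increases: 51.1 → 61.9 W/m

Critical radius for a cylinder: r_cr = k/h = 0.0156 m = 1.56 cm.
Outer radius after coating: r₂ = 0.00608 + 0.00302 = 0.00910 m.
Since r₁ < r_cr and r₂ ≤ r_cr, the coating moves toward the maximum at r_cr — heat loss rises.
Bare: R = 1/(2πr₁h) = 2.896 m·K/W; Q = 148/2.896 = 51.1 W/m.
Coated: R = R_cond + R_conv = 2.390 m·K/W; Q = 148/2.390 = 61.9 W/m.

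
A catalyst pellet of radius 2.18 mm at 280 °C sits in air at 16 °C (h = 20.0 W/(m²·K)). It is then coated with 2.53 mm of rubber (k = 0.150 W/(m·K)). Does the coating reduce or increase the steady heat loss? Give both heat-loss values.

Critical radius for a sphere: r_cr = 2k/h = 0.0150 m = 1.50 cm.
Outer radius after coating: r₂ = 0.00218 + 0.00253 = 0.00471 m.
Since r₁ < r_cr and r₂ ≤ r_cr, the coating moves toward the maximum at r_cr — heat loss rises.
Bare: R = 1/(4πr₁²h) = 837.2 K/W; Q = 264/837.2 = 0.315 W.
Coated: R = R_cond + R_conv = 310.1 K/W; Q = 264/310.1 = 0.851 W.

increases: 0.315 → 0.851 W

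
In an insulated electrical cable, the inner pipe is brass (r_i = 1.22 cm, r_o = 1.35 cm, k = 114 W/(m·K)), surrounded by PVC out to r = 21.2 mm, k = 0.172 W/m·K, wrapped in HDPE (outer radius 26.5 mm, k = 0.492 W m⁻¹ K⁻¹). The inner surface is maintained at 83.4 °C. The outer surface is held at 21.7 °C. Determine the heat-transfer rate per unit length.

Treat each layer as a resistance in series:
  R'_brass = ln(0.0135/0.0122)/(2πk) = 0.1013/(2π·114) = 1.414×10^-4 m·K/W
  R'_PVC = ln(0.0212/0.0135)/(2πk) = 0.4513/(2π·0.172) = 0.4176 m·K/W
  R'_HDPE = ln(0.0265/0.0212)/(2πk) = 0.2231/(2π·0.492) = 0.07218 m·K/W
ΣR = 1.414×10^-4 + 0.4176 + 0.07218 = 0.4899 m·K/W
Q' = ΔT/ΣR = (83.4 °C − 21.7 °C)/0.4899 = 126 W/m

Q' = 126 W/m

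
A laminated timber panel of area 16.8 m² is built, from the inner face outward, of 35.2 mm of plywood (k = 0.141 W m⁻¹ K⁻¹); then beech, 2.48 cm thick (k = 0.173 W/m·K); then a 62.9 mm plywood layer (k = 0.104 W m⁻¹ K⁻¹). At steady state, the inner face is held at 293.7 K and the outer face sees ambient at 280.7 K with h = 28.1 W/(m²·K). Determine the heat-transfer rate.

Q = 211 W

Series thermal resistances, inner to outer:
  R_plywood = L/(kA) = 0.0352/(0.141·16.8) = 0.01486 K/W
  R_beech = L/(kA) = 0.0248/(0.173·16.8) = 0.008533 K/W
  R_plywood = L/(kA) = 0.0629/(0.104·16.8) = 0.03600 K/W
  R_conv,out = 1/(hA) = 1/(28.1·16.8) = 0.002118 K/W
ΣR = 0.01486 + 0.008533 + 0.03600 + 0.002118 = 0.06151 K/W
Q = ΔT/ΣR = (293.7 K − 280.7 K)/0.06151 = 211 W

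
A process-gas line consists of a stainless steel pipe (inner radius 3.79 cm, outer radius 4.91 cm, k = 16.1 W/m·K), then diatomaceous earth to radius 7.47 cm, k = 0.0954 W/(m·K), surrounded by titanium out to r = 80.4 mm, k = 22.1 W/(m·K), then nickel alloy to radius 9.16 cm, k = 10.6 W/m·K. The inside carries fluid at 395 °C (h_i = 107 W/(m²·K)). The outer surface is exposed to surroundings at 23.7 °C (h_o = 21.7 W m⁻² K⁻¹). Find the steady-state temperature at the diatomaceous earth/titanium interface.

Series thermal resistances, inner to outer:
  R'_conv,in = 1/(2πr h) = 1/(2π·0.0379·107) = 0.03925 m·K/W
  R'_stainless steel = ln(0.0491/0.0379)/(2πk) = 0.2589/(2π·16.1) = 0.002559 m·K/W
  R'_diatomaceous earth = ln(0.0747/0.0491)/(2πk) = 0.4196/(2π·0.0954) = 0.7000 m·K/W
  R'_titanium = ln(0.0804/0.0747)/(2πk) = 0.07353/(2π·22.1) = 5.296×10^-4 m·K/W
  R'_nickel alloy = ln(0.0916/0.0804)/(2πk) = 0.1304/(2π·10.6) = 0.001958 m·K/W
  R'_conv,out = 1/(2πr h) = 1/(2π·0.0916·21.7) = 0.08007 m·K/W
ΣR = 0.03925 + 0.002559 + 0.7000 + 5.296×10^-4 + 0.001958 + 0.08007 = 0.8244 m·K/W
Q' = ΔT/ΣR = (395 °C − 23.7 °C)/0.8244 = 450.4 W/m
From the inner boundary to the diatomaceous earth/titanium interface, ΣR_partial = 0.7418 m·K/W.
T_interface = T_in − Q'·ΣR_partial = 395 °C − (450.4)(0.7418) = 60.9 °C

T = 60.9 °C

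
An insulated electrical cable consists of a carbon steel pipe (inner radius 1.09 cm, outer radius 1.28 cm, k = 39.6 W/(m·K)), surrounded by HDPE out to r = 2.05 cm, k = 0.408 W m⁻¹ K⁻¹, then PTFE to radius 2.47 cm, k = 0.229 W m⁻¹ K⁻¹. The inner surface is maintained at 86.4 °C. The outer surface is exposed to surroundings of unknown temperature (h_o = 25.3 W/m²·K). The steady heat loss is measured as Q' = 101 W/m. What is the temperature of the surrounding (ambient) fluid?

T_out = 29.0 °C

Sum the resistances:
  R'_carbon steel = ln(0.0128/0.0109)/(2πk) = 0.1607/(2π·39.6) = 6.458×10^-4 m·K/W
  R'_HDPE = ln(0.0205/0.0128)/(2πk) = 0.4710/(2π·0.408) = 0.1837 m·K/W
  R'_PTFE = ln(0.0247/0.0205)/(2πk) = 0.1864/(2π·0.229) = 0.1295 m·K/W
  R'_conv,out = 1/(2πr h) = 1/(2π·0.0247·25.3) = 0.2547 m·K/W
ΣR = 0.5686 m·K/W
ΔT = Q'·ΣR = 101 × 0.5686 = 57.43 K
Heat flows outward, so T_out = T_in − ΔT = 86.4 − 57.43 = 29.0 °C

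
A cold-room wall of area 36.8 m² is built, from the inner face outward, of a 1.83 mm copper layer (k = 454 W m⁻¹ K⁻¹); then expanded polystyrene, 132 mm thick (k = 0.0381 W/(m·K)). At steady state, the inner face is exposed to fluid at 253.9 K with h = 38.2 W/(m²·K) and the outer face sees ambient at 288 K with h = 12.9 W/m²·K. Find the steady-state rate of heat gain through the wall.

Q = 352 W

Series thermal resistances, inner to outer:
  R_conv,in = 1/(hA) = 1/(38.2·36.8) = 7.114×10^-4 K/W
  R_copper = L/(kA) = 0.00183/(454·36.8) = 1.095×10^-7 K/W
  R_expanded polystyrene = L/(kA) = 0.132/(0.0381·36.8) = 0.09415 K/W
  R_conv,out = 1/(hA) = 1/(12.9·36.8) = 0.002107 K/W
ΣR = 7.114×10^-4 + 1.095×10^-7 + 0.09415 + 0.002107 = 0.09697 K/W
Q = ΔT/ΣR = (253.9 K − 288 K)/0.09697 = -352 W
(Negative Q ⇒ heat flows inward; heat gain = 352 W.)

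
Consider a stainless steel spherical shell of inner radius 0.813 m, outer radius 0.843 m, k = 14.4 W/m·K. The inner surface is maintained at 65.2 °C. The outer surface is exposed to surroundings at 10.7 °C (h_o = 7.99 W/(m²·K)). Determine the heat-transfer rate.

Q = 3.82 kW

Series thermal resistances, inner to outer:
  R_stainless steel = (1/0.813 − 1/0.843)/(4πk) = 0.04377/(4π·14.4) = 2.419×10^-4 K/W
  R_conv,out = 1/(4πr²h) = 1/(4π·0.843²·7.99) = 0.01401 K/W
ΣR = 2.419×10^-4 + 0.01401 = 0.01425 K/W
Q = ΔT/ΣR = (65.2 °C − 10.7 °C)/0.01425 = 3820 W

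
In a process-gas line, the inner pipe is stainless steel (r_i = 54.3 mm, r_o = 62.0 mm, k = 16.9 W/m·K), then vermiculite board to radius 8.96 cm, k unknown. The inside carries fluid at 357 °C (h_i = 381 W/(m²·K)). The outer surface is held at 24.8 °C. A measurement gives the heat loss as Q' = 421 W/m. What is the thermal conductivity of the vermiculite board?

ΣR = ΔT/Q' = |357 − 24.8|/421 = 0.7891 m·K/W
Known resistances:
  R'_conv,in = 1/(2πr h) = 1/(2π·0.0543·381) = 0.007693 m·K/W
  R'_stainless steel = ln(0.0620/0.0543)/(2πk) = 0.1326/(2π·16.9) = 0.001249 m·K/W
R_vermiculite board = ΣR − ΣR_known = 0.7891 − 0.008942 = 0.7802 m·K/W
ln(r₂/r₁)/(2πk) = 0.7802 ⇒ k = 0.3682/(2π·0.7802) = 0.0751 W/m·K

k = 0.0751 W/m·K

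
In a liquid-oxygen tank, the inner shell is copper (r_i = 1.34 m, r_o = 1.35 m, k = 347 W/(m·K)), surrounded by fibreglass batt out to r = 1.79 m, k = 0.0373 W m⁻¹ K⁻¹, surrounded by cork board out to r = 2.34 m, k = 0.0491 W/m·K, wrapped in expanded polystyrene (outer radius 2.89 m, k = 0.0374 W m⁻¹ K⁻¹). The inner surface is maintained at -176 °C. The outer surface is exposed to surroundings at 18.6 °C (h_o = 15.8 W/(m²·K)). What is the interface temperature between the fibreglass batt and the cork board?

T = -78.4 °C

Series thermal resistances, inner to outer:
  R_copper = (1/1.34 − 1/1.35)/(4πk) = 0.005528/(4π·347) = 1.268×10^-6 K/W
  R_fibreglass batt = (1/1.35 − 1/1.79)/(4πk) = 0.1821/(4π·0.0373) = 0.3885 K/W
  R_cork board = (1/1.79 − 1/2.34)/(4πk) = 0.1313/(4π·0.0491) = 0.2128 K/W
  R_expanded polystyrene = (1/2.34 − 1/2.89)/(4πk) = 0.08133/(4π·0.0374) = 0.1730 K/W
  R_conv,out = 1/(4πr²h) = 1/(4π·2.89²·15.8) = 6.030×10^-4 K/W
ΣR = 1.268×10^-6 + 0.3885 + 0.2128 + 0.1730 + 6.030×10^-4 = 0.7749 K/W
Q = ΔT/ΣR = (-176 °C − 18.6 °C)/0.7749 = -251.1 W
From the inner boundary to the fibreglass batt/cork board interface, ΣR_partial = 0.3885 K/W.
T_interface = T_in − Q·ΣR_partial = -176 °C − (-251.1)(0.3885) = -78.4 °C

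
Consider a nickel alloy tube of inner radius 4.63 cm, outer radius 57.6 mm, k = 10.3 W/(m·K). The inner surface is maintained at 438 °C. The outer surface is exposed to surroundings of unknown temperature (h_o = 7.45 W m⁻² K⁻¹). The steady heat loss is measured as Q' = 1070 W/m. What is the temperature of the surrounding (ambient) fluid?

Sum the resistances:
  R'_nickel alloy = ln(0.0576/0.0463)/(2πk) = 0.2184/(2π·10.3) = 0.003374 m·K/W
  R'_conv,out = 1/(2πr h) = 1/(2π·0.0576·7.45) = 0.3709 m·K/W
ΣR = 0.3743 m·K/W
ΔT = Q'·ΣR = 1070 × 0.3743 = 400.5 K
Heat flows outward, so T_out = T_in − ΔT = 438 − 400.5 = 37.5 °C

T_out = 37.5 °C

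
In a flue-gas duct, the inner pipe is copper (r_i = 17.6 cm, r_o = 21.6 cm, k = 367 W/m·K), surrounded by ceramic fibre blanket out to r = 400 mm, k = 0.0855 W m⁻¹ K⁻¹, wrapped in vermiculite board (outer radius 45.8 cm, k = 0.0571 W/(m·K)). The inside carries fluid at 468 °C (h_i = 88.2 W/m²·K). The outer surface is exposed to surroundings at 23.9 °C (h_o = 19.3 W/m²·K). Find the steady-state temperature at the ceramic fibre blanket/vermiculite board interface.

T = 137 °C

Resistance network (inner→outer):
  R'_conv,in = 1/(2πr h) = 1/(2π·0.176·88.2) = 0.01025 m·K/W
  R'_copper = ln(0.216/0.176)/(2πk) = 0.2048/(2π·367) = 8.881×10^-5 m·K/W
  R'_ceramic fibre blanket = ln(0.400/0.216)/(2πk) = 0.6162/(2π·0.0855) = 1.147 m·K/W
  R'_vermiculite board = ln(0.458/0.400)/(2πk) = 0.1354/(2π·0.0571) = 0.3774 m·K/W
  R'_conv,out = 1/(2πr h) = 1/(2π·0.458·19.3) = 0.01801 m·K/W
ΣR = 0.01025 + 8.881×10^-5 + 1.147 + 0.3774 + 0.01801 = 1.553 m·K/W
Q' = ΔT/ΣR = (468 °C − 23.9 °C)/1.553 = 286.0 W/m
From the inner boundary to the ceramic fibre blanket/vermiculite board interface, ΣR_partial = 1.157 m·K/W.
T_interface = T_in − Q'·ΣR_partial = 468 °C − (286.0)(1.157) = 137 °C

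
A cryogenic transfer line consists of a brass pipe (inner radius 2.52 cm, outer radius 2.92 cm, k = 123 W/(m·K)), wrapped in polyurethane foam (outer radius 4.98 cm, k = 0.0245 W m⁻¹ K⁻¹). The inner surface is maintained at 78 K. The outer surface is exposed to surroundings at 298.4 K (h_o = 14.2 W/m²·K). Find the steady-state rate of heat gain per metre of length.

Q' = 59.7 W/m

Series thermal resistances, inner to outer:
  R'_brass = ln(0.0292/0.0252)/(2πk) = 0.1473/(2π·123) = 1.906×10^-4 m·K/W
  R'_polyurethane foam = ln(0.0498/0.0292)/(2πk) = 0.5338/(2π·0.0245) = 3.468 m·K/W
  R'_conv,out = 1/(2πr h) = 1/(2π·0.0498·14.2) = 0.2251 m·K/W
ΣR = 1.906×10^-4 + 3.468 + 0.2251 = 3.693 m·K/W
Q' = ΔT/ΣR = (78 K − 298.4 K)/3.693 = -59.7 W/m
(Negative Q' ⇒ heat flows inward; heat gain = 59.7 W/m.)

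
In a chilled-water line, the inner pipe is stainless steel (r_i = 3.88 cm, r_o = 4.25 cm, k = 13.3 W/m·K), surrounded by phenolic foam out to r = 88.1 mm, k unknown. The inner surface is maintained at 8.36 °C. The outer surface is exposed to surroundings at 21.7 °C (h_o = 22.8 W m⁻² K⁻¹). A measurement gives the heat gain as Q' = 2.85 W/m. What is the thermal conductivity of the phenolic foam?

ΣR = ΔT/Q' = |8.36 − 21.7|/2.85 = 4.681 m·K/W
Known resistances:
  R'_stainless steel = ln(0.0425/0.0388)/(2πk) = 0.09108/(2π·13.3) = 0.001090 m·K/W
  R'_conv,out = 1/(2πr h) = 1/(2π·0.0881·22.8) = 0.07923 m·K/W
R_phenolic foam = ΣR − ΣR_known = 4.681 − 0.08032 = 4.601 m·K/W
ln(r₂/r₁)/(2πk) = 4.601 ⇒ k = 0.7290/(2π·4.601) = 0.0252 W/m·K

k = 0.0252 W/m·K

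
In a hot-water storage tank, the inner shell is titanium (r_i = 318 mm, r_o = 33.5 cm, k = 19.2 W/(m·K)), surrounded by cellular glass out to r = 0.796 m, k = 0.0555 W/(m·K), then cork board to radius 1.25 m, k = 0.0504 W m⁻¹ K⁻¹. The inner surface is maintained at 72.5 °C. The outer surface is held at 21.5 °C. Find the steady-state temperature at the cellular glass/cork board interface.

T = 33.0 °C

Treat each layer as a resistance in series:
  R_titanium = (1/0.318 − 1/0.335)/(4πk) = 0.1596/(4π·19.2) = 6.614×10^-4 K/W
  R_cellular glass = (1/0.335 − 1/0.796)/(4πk) = 1.729/(4π·0.0555) = 2.479 K/W
  R_cork board = (1/0.796 − 1/1.25)/(4πk) = 0.4563/(4π·0.0504) = 0.7204 K/W
ΣR = 6.614×10^-4 + 2.479 + 0.7204 = 3.200 K/W
Q = ΔT/ΣR = (72.5 °C − 21.5 °C)/3.200 = 15.94 W
From the inner boundary to the cellular glass/cork board interface, ΣR_partial = 2.480 K/W.
T_interface = T_in − Q·ΣR_partial = 72.5 °C − (15.94)(2.480) = 33.0 °C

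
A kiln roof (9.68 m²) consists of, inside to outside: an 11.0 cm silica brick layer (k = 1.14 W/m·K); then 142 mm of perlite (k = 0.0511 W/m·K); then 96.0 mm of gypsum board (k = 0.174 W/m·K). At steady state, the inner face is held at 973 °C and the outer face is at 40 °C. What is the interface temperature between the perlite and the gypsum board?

Treat each layer as a resistance in series:
  R_silica brick = L/(kA) = 0.110/(1.14·9.68) = 0.009968 K/W
  R_perlite = L/(kA) = 0.142/(0.0511·9.68) = 0.2871 K/W
  R_gypsum board = L/(kA) = 0.0960/(0.174·9.68) = 0.05700 K/W
ΣR = 0.009968 + 0.2871 + 0.05700 = 0.3541 K/W
Q = ΔT/ΣR = (973 °C − 40 °C)/0.3541 = 2635 W
From the inner boundary to the perlite/gypsum board interface, ΣR_partial = 0.2971 K/W.
T_interface = T_in − Q·ΣR_partial = 973 °C − (2635)(0.2971) = 190 °C

T = 190 °C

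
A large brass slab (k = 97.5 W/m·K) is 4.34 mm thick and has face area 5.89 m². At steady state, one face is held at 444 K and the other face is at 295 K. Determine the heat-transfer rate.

Q = 19700 kW

Q = kA·ΔT/L = 97.5 × 5.89 × |444 K − 295 K| / 0.00434 = 1.97×10^7 W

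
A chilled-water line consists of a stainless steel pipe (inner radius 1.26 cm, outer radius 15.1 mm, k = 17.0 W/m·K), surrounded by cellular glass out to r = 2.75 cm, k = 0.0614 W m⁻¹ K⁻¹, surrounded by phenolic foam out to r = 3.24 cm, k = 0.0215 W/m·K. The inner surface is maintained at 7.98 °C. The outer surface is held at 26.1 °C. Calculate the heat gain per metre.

Q' = 6.54 W/m

Treat each layer as a resistance in series:
  R'_stainless steel = ln(0.0151/0.0126)/(2πk) = 0.1810/(2π·17.0) = 0.001695 m·K/W
  R'_cellular glass = ln(0.0275/0.0151)/(2πk) = 0.5995/(2π·0.0614) = 1.554 m·K/W
  R'_phenolic foam = ln(0.0324/0.0275)/(2πk) = 0.1640/(2π·0.0215) = 1.214 m·K/W
ΣR = 0.001695 + 1.554 + 1.214 = 2.770 m·K/W
Q' = ΔT/ΣR = (7.98 °C − 26.1 °C)/2.770 = -6.54 W/m
(Negative Q' ⇒ heat flows inward; heat gain = 6.54 W/m.)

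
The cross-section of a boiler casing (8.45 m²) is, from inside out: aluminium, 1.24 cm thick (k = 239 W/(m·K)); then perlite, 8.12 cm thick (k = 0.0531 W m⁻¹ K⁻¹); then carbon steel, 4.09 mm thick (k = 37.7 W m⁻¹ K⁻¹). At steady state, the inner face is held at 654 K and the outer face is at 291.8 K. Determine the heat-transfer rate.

Q = 2000 W

Series thermal resistances, inner to outer:
  R_aluminium = L/(kA) = 0.0124/(239·8.45) = 6.140×10^-6 K/W
  R_perlite = L/(kA) = 0.0812/(0.0531·8.45) = 0.1810 K/W
  R_carbon steel = L/(kA) = 0.00409/(37.7·8.45) = 1.284×10^-5 K/W
ΣR = 6.140×10^-6 + 0.1810 + 1.284×10^-5 = 0.1810 K/W
Q = ΔT/ΣR = (654 K − 291.8 K)/0.1810 = 2000 W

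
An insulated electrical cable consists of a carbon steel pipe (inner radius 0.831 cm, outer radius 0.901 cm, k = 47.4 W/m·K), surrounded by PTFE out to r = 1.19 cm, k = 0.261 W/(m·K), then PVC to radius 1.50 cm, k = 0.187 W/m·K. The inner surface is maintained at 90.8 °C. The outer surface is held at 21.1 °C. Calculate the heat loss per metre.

Q' = 190 W/m

Resistance network (inner→outer):
  R'_carbon steel = ln(0.00901/0.00831)/(2πk) = 0.08088/(2π·47.4) = 2.716×10^-4 m·K/W
  R'_PTFE = ln(0.0119/0.00901)/(2πk) = 0.2782/(2π·0.261) = 0.1696 m·K/W
  R'_PVC = ln(0.0150/0.0119)/(2πk) = 0.2315/(2π·0.187) = 0.1970 m·K/W
ΣR = 2.716×10^-4 + 0.1696 + 0.1970 = 0.3669 m·K/W
Q' = ΔT/ΣR = (90.8 °C − 21.1 °C)/0.3669 = 190 W/m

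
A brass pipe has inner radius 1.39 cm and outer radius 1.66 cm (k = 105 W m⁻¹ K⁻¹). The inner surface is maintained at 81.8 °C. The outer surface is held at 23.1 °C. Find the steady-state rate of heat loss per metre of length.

Q' = 2πk·ΔT/ln(r₂/r₁) = 2π × 105 × 58.7 / ln(0.0166/0.0139) = 2.18×10^5 W/m

Q' = 2.18×10^5 W/m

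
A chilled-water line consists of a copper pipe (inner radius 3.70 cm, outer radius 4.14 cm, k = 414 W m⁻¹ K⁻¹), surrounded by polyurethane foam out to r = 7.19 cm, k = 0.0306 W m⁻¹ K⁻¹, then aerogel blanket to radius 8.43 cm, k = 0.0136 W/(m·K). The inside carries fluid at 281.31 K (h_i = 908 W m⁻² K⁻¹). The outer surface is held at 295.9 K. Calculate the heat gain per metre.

Resistance network (inner→outer):
  R'_conv,in = 1/(2πr h) = 1/(2π·0.0370·908) = 0.004737 m·K/W
  R'_copper = ln(0.0414/0.0370)/(2πk) = 0.1124/(2π·414) = 4.320×10^-5 m·K/W
  R'_polyurethane foam = ln(0.0719/0.0414)/(2πk) = 0.5520/(2π·0.0306) = 2.871 m·K/W
  R'_aerogel blanket = ln(0.0843/0.0719)/(2πk) = 0.1591/(2π·0.0136) = 1.862 m·K/W
ΣR = 0.004737 + 4.320×10^-5 + 2.871 + 1.862 = 4.738 m·K/W
Q' = ΔT/ΣR = (281.31 K − 295.9 K)/4.738 = -3.08 W/m
(Negative Q' ⇒ heat flows inward; heat gain = 3.08 W/m.)

Q' = 3.08 W/m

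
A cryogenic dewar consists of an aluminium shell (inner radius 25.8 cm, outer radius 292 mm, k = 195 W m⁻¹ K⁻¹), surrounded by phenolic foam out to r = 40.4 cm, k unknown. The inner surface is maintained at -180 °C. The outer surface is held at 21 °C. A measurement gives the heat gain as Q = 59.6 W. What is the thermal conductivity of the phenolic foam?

ΣR = ΔT/Q = |-180 − 21|/59.6 = 3.372 K/W
Known resistances:
  R_aluminium = (1/0.258 − 1/0.292)/(4πk) = 0.4513/(4π·195) = 1.842×10^-4 K/W
R_phenolic foam = ΣR − ΣR_known = 3.372 − 1.842×10^-4 = 3.372 K/W
(1/r₁−1/r₂)/(4πk) = 3.372 ⇒ k = 0.9494/(4π·3.372) = 0.0224 W/m·K

k = 0.0224 W/m·K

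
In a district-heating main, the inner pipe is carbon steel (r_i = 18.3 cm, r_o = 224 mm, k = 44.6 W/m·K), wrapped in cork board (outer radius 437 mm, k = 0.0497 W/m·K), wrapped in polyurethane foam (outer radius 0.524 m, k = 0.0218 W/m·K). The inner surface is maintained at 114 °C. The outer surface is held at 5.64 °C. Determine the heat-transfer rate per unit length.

Q' = 31.3 W/m

Series thermal resistances, inner to outer:
  R'_carbon steel = ln(0.224/0.183)/(2πk) = 0.2022/(2π·44.6) = 7.214×10^-4 m·K/W
  R'_cork board = ln(0.437/0.224)/(2πk) = 0.6683/(2π·0.0497) = 2.140 m·K/W
  R'_polyurethane foam = ln(0.524/0.437)/(2πk) = 0.1816/(2π·0.0218) = 1.326 m·K/W
ΣR = 7.214×10^-4 + 2.140 + 1.326 = 3.467 m·K/W
Q' = ΔT/ΣR = (114 °C − 5.64 °C)/3.467 = 31.3 W/m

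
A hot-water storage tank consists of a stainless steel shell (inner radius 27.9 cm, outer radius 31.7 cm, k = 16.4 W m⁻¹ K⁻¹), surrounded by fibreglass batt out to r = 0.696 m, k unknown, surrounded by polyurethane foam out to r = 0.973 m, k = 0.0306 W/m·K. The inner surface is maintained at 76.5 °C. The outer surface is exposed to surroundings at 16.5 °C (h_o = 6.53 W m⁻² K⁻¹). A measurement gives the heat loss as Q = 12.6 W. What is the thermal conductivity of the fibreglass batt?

ΣR = ΔT/Q = |76.5 − 16.5|/12.6 = 4.762 K/W
Known resistances:
  R_stainless steel = (1/0.279 − 1/0.317)/(4πk) = 0.4297/(4π·16.4) = 0.002085 K/W
  R_polyurethane foam = (1/0.696 − 1/0.973)/(4πk) = 0.4090/(4π·0.0306) = 1.064 K/W
  R_conv,out = 1/(4πr²h) = 1/(4π·0.973²·6.53) = 0.01287 K/W
R_fibreglass batt = ΣR − ΣR_known = 4.762 − 1.079 = 3.683 K/W
(1/r₁−1/r₂)/(4πk) = 3.683 ⇒ k = 1.718/(4π·3.683) = 0.0371 W/m·K

k = 0.0371 W/m·K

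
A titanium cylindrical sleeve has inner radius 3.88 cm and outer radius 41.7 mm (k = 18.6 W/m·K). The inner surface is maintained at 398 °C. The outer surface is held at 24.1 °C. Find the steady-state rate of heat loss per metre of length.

Q' = 606 kW/m

Q' = 2πk·ΔT/ln(r₂/r₁) = 2π × 18.6 × 373.9 / ln(0.0417/0.0388) = 6.06×10^5 W/m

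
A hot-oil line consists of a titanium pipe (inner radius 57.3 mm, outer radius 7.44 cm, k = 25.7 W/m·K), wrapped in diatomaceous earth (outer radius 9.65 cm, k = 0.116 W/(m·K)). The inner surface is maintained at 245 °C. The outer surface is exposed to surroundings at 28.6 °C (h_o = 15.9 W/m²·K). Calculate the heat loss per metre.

Treat each layer as a resistance in series:
  R'_titanium = ln(0.0744/0.0573)/(2πk) = 0.2612/(2π·25.7) = 0.001617 m·K/W
  R'_diatomaceous earth = ln(0.0965/0.0744)/(2πk) = 0.2601/(2π·0.116) = 0.3568 m·K/W
  R'_conv,out = 1/(2πr h) = 1/(2π·0.0965·15.9) = 0.1037 m·K/W
ΣR = 0.001617 + 0.3568 + 0.1037 = 0.4621 m·K/W
Q' = ΔT/ΣR = (245 °C − 28.6 °C)/0.4621 = 468 W/m

Q' = 468 W/m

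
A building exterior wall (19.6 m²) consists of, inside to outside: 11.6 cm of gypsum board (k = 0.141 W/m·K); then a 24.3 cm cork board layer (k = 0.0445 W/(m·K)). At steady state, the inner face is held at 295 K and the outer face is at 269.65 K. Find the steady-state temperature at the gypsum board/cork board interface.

Series thermal resistances, inner to outer:
  R_gypsum board = L/(kA) = 0.116/(0.141·19.6) = 0.04197 K/W
  R_cork board = L/(kA) = 0.243/(0.0445·19.6) = 0.2786 K/W
ΣR = 0.04197 + 0.2786 = 0.3206 K/W
Q = ΔT/ΣR = (295 K − 269.65 K)/0.3206 = 79.07 W
From the inner boundary to the gypsum board/cork board interface, ΣR_partial = 0.04197 K/W.
T_interface = T_in − Q·ΣR_partial = 295 K − (79.07)(0.04197) = 291.7 K

T = 291.7 K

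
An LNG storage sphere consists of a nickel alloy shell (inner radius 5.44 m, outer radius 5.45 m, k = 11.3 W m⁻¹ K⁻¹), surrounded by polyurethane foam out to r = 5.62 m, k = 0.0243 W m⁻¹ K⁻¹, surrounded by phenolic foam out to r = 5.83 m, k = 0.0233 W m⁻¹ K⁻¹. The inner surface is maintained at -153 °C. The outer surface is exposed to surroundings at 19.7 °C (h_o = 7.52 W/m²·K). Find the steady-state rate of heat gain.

Q = 4280 W

Resistance network (inner→outer):
  R_nickel alloy = (1/5.44 − 1/5.45)/(4πk) = 3.373×10^-4/(4π·11.3) = 2.375×10^-6 K/W
  R_polyurethane foam = (1/5.45 − 1/5.62)/(4πk) = 0.005550/(4π·0.0243) = 0.01818 K/W
  R_phenolic foam = (1/5.62 − 1/5.83)/(4πk) = 0.006409/(4π·0.0233) = 0.02189 K/W
  R_conv,out = 1/(4πr²h) = 1/(4π·5.83²·7.52) = 3.113×10^-4 K/W
ΣR = 2.375×10^-6 + 0.01818 + 0.02189 + 3.113×10^-4 = 0.04038 K/W
Q = ΔT/ΣR = (-153 °C − 19.7 °C)/0.04038 = -4280 W
(Negative Q ⇒ heat flows inward; heat gain = 4280 W.)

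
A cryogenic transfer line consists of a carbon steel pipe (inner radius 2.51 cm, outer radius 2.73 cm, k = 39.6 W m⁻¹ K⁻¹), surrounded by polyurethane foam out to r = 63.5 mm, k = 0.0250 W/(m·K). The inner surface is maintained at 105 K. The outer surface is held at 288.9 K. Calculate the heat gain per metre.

Series thermal resistances, inner to outer:
  R'_carbon steel = ln(0.0273/0.0251)/(2πk) = 0.08402/(2π·39.6) = 3.377×10^-4 m·K/W
  R'_polyurethane foam = ln(0.0635/0.0273)/(2πk) = 0.8442/(2π·0.0250) = 5.374 m·K/W
ΣR = 3.377×10^-4 + 5.374 = 5.374 m·K/W
Q' = ΔT/ΣR = (105 K − 288.9 K)/5.374 = -34.2 W/m
(Negative Q' ⇒ heat flows inward; heat gain = 34.2 W/m.)

Q' = 34.2 W/m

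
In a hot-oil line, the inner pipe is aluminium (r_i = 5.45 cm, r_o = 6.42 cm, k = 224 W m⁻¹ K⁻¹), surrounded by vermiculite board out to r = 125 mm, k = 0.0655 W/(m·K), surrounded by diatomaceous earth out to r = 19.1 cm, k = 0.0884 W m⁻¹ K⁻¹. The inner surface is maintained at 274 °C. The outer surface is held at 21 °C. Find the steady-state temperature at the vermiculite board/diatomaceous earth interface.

Treat each layer as a resistance in series:
  R'_aluminium = ln(0.0642/0.0545)/(2πk) = 0.1638/(2π·224) = 1.164×10^-4 m·K/W
  R'_vermiculite board = ln(0.125/0.0642)/(2πk) = 0.6663/(2π·0.0655) = 1.619 m·K/W
  R'_diatomaceous earth = ln(0.191/0.125)/(2πk) = 0.4240/(2π·0.0884) = 0.7633 m·K/W
ΣR = 1.164×10^-4 + 1.619 + 0.7633 = 2.382 m·K/W
Q' = ΔT/ΣR = (274 °C − 21 °C)/2.382 = 106.2 W/m
From the inner boundary to the vermiculite board/diatomaceous earth interface, ΣR_partial = 1.619 m·K/W.
T_interface = T_in − Q'·ΣR_partial = 274 °C − (106.2)(1.619) = 102 °C

T = 102 °C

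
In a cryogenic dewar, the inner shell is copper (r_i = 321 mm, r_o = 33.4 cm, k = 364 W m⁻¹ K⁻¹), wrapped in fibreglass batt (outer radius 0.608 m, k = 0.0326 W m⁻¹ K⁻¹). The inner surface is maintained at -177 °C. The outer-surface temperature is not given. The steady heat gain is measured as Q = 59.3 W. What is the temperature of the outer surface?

T_out = 18.3 °C

Sum the resistances:
  R_copper = (1/0.321 − 1/0.334)/(4πk) = 0.1213/(4π·364) = 2.651×10^-5 K/W
  R_fibreglass batt = (1/0.334 − 1/0.608)/(4πk) = 1.349/(4π·0.0326) = 3.294 K/W
ΣR = 3.294 K/W
ΔT = Q·ΣR = 59.3 × 3.294 = 195.3 K
Heat flows inward, so T_out = T_in + ΔT = -177 + 195.3 = 18.3 °C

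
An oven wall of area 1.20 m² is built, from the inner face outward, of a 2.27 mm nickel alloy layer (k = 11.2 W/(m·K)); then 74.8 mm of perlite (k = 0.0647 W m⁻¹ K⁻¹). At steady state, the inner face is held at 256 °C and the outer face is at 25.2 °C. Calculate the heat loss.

Treat each layer as a resistance in series:
  R_nickel alloy = L/(kA) = 0.00227/(11.2·1.20) = 1.689×10^-4 K/W
  R_perlite = L/(kA) = 0.0748/(0.0647·1.20) = 0.9634 K/W
ΣR = 1.689×10^-4 + 0.9634 = 0.9636 K/W
Q = ΔT/ΣR = (256 °C − 25.2 °C)/0.9636 = 240 W

Q = 240 W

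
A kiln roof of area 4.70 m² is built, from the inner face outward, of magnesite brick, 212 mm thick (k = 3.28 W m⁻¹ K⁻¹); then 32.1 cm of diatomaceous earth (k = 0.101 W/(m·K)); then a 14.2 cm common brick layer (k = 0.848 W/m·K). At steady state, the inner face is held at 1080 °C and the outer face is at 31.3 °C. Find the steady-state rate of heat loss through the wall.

Q = 1450 W

Series thermal resistances, inner to outer:
  R_magnesite brick = L/(kA) = 0.212/(3.28·4.70) = 0.01375 K/W
  R_diatomaceous earth = L/(kA) = 0.321/(0.101·4.70) = 0.6762 K/W
  R_common brick = L/(kA) = 0.142/(0.848·4.70) = 0.03563 K/W
ΣR = 0.01375 + 0.6762 + 0.03563 = 0.7256 K/W
Q = ΔT/ΣR = (1080 °C − 31.3 °C)/0.7256 = 1450 W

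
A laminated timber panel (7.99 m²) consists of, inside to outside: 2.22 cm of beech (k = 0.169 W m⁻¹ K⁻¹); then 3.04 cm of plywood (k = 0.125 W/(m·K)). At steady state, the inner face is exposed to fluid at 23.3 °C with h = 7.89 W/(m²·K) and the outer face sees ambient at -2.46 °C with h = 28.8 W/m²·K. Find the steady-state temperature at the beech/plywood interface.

Resistance network (inner→outer):
  R_conv,in = 1/(hA) = 1/(7.89·7.99) = 0.01586 K/W
  R_beech = L/(kA) = 0.0222/(0.169·7.99) = 0.01644 K/W
  R_plywood = L/(kA) = 0.0304/(0.125·7.99) = 0.03044 K/W
  R_conv,out = 1/(hA) = 1/(28.8·7.99) = 0.004346 K/W
ΣR = 0.01586 + 0.01644 + 0.03044 + 0.004346 = 0.06709 K/W
Q = ΔT/ΣR = (23.3 °C − -2.46 °C)/0.06709 = 384.0 W
From the inner boundary to the beech/plywood interface, ΣR_partial = 0.03230 K/W.
T_interface = T_in − Q·ΣR_partial = 23.3 °C − (384.0)(0.03230) = 10.9 °C

T = 10.9 °C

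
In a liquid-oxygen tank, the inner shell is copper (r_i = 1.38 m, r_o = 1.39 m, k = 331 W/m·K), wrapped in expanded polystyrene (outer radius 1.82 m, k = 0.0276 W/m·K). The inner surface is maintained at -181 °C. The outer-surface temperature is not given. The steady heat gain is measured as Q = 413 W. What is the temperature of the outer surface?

Sum the resistances:
  R_copper = (1/1.38 − 1/1.39)/(4πk) = 0.005213/(4π·331) = 1.253×10^-6 K/W
  R_expanded polystyrene = (1/1.39 − 1/1.82)/(4πk) = 0.1700/(4π·0.0276) = 0.4901 K/W
ΣR = 0.4901 K/W
ΔT = Q·ΣR = 413 × 0.4901 = 202.4 K
Heat flows inward, so T_out = T_in + ΔT = -181 + 202.4 = 21.4 °C

T_out = 21.4 °C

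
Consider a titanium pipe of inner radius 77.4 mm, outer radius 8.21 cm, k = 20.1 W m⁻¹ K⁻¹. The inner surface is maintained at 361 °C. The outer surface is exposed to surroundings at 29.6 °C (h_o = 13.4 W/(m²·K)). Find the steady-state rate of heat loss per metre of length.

Treat each layer as a resistance in series:
  R'_titanium = ln(0.0821/0.0774)/(2πk) = 0.05895/(2π·20.1) = 4.668×10^-4 m·K/W
  R'_conv,out = 1/(2πr h) = 1/(2π·0.0821·13.4) = 0.1447 m·K/W
ΣR = 4.668×10^-4 + 0.1447 = 0.1452 m·K/W
Q' = ΔT/ΣR = (361 °C − 29.6 °C)/0.1452 = 2280 W/m

Q' = 2.28 kW/m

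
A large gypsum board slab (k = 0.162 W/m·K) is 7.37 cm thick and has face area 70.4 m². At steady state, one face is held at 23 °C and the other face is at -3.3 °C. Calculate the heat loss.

Q = 4.07 kW

Q = kA·ΔT/L = 0.162 × 70.4 × |23 °C − -3.3 °C| / 0.0737 = 4070 W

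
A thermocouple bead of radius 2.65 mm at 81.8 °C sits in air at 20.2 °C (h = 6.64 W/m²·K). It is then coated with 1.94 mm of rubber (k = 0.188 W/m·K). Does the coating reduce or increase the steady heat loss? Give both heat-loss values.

increases: 0.0361 → 0.0968 W

Critical radius for a sphere: r_cr = 2k/h = 0.0566 m = 5.66 cm.
Outer radius after coating: r₂ = 0.00265 + 0.00194 = 0.00459 m.
Since r₁ < r_cr and r₂ ≤ r_cr, the coating moves toward the maximum at r_cr — heat loss rises.
Bare: R = 1/(4πr₁²h) = 1707 K/W; Q = 61.6/1707 = 0.0361 W.
Coated: R = R_cond + R_conv = 636.4 K/W; Q = 61.6/636.4 = 0.0968 W.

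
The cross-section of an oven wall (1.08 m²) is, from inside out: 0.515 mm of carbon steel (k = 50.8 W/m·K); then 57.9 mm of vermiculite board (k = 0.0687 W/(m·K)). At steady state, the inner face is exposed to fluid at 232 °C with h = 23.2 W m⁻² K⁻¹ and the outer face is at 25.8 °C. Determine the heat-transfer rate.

Q = 251 W

Resistance network (inner→outer):
  R_conv,in = 1/(hA) = 1/(23.2·1.08) = 0.03991 K/W
  R_carbon steel = L/(kA) = 5.15×10^-4/(50.8·1.08) = 9.387×10^-6 K/W
  R_vermiculite board = L/(kA) = 0.0579/(0.0687·1.08) = 0.7804 K/W
ΣR = 0.03991 + 9.387×10^-6 + 0.7804 = 0.8203 K/W
Q = ΔT/ΣR = (232 °C − 25.8 °C)/0.8203 = 251 W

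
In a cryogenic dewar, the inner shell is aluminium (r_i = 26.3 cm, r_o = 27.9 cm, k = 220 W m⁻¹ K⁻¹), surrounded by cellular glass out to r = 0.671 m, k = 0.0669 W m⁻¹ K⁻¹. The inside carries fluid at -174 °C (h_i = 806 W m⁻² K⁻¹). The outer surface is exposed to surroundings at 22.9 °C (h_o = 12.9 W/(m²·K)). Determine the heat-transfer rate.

Q = 78.6 W

Treat each layer as a resistance in series:
  R_conv,in = 1/(4πr²h) = 1/(4π·0.263²·806) = 0.001427 K/W
  R_aluminium = (1/0.263 − 1/0.279)/(4πk) = 0.2181/(4π·220) = 7.887×10^-5 K/W
  R_cellular glass = (1/0.279 − 1/0.671)/(4πk) = 2.094/(4π·0.0669) = 2.491 K/W
  R_conv,out = 1/(4πr²h) = 1/(4π·0.671²·12.9) = 0.01370 K/W
ΣR = 0.001427 + 7.887×10^-5 + 2.491 + 0.01370 = 2.506 K/W
Q = ΔT/ΣR = (-174 °C − 22.9 °C)/2.506 = -78.6 W
(Negative Q ⇒ heat flows inward; heat gain = 78.6 W.)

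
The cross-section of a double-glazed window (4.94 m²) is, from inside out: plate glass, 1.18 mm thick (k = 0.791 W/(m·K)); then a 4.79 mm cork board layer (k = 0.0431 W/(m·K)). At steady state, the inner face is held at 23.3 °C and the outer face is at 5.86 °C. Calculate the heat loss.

Resistance network (inner→outer):
  R_plate glass = L/(kA) = 0.00118/(0.791·4.94) = 3.020×10^-4 K/W
  R_cork board = L/(kA) = 0.00479/(0.0431·4.94) = 0.02250 K/W
ΣR = 3.020×10^-4 + 0.02250 = 0.02280 K/W
Q = ΔT/ΣR = (23.3 °C − 5.86 °C)/0.02280 = 765 W

Q = 765 W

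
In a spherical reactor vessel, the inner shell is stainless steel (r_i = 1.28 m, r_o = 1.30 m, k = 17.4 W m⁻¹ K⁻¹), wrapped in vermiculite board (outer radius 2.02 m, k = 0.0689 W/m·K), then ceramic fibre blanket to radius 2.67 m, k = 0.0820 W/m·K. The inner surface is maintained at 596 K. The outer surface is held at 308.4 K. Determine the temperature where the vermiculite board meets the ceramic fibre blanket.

T = 386 K

Series thermal resistances, inner to outer:
  R_stainless steel = (1/1.28 − 1/1.30)/(4πk) = 0.01202/(4π·17.4) = 5.497×10^-5 K/W
  R_vermiculite board = (1/1.30 − 1/2.02)/(4πk) = 0.2742/(4π·0.0689) = 0.3167 K/W
  R_ceramic fibre blanket = (1/2.02 − 1/2.67)/(4πk) = 0.1205/(4π·0.0820) = 0.1170 K/W
ΣR = 5.497×10^-5 + 0.3167 + 0.1170 = 0.4338 K/W
Q = ΔT/ΣR = (596 K − 308.4 K)/0.4338 = 663.0 W
From the inner boundary to the vermiculite board/ceramic fibre blanket interface, ΣR_partial = 0.3168 K/W.
T_interface = T_in − Q·ΣR_partial = 596 K − (663.0)(0.3168) = 386 K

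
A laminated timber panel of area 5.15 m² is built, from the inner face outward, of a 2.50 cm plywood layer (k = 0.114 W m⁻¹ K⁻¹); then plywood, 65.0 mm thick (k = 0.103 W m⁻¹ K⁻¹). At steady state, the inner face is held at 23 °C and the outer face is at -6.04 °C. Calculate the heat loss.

Treat each layer as a resistance in series:
  R_plywood = L/(kA) = 0.0250/(0.114·5.15) = 0.04258 K/W
  R_plywood = L/(kA) = 0.0650/(0.103·5.15) = 0.1225 K/W
ΣR = 0.04258 + 0.1225 = 0.1651 K/W
Q = ΔT/ΣR = (23 °C − -6.04 °C)/0.1651 = 176 W

Q = 176 W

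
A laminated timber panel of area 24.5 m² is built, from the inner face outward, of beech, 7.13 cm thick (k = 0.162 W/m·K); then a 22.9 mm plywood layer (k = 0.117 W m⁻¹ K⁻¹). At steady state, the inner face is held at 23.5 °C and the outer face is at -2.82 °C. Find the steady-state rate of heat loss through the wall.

Q = 1010 W

Series thermal resistances, inner to outer:
  R_beech = L/(kA) = 0.0713/(0.162·24.5) = 0.01796 K/W
  R_plywood = L/(kA) = 0.0229/(0.117·24.5) = 0.007989 K/W
ΣR = 0.01796 + 0.007989 = 0.02595 K/W
Q = ΔT/ΣR = (23.5 °C − -2.82 °C)/0.02595 = 1010 W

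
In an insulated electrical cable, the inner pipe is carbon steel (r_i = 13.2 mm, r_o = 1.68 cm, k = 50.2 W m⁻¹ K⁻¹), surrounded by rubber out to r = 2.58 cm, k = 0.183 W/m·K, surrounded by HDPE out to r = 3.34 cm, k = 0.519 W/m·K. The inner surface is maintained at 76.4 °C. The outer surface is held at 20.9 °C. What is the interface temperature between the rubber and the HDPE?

Series thermal resistances, inner to outer:
  R'_carbon steel = ln(0.0168/0.0132)/(2πk) = 0.2412/(2π·50.2) = 7.646×10^-4 m·K/W
  R'_rubber = ln(0.0258/0.0168)/(2πk) = 0.4290/(2π·0.183) = 0.3731 m·K/W
  R'_HDPE = ln(0.0334/0.0258)/(2πk) = 0.2582/(2π·0.519) = 0.07917 m·K/W
ΣR = 7.646×10^-4 + 0.3731 + 0.07917 = 0.4530 m·K/W
Q' = ΔT/ΣR = (76.4 °C − 20.9 °C)/0.4530 = 122.5 W/m
From the inner boundary to the rubber/HDPE interface, ΣR_partial = 0.3739 m·K/W.
T_interface = T_in − Q'·ΣR_partial = 76.4 °C − (122.5)(0.3739) = 30.6 °C

T = 30.6 °C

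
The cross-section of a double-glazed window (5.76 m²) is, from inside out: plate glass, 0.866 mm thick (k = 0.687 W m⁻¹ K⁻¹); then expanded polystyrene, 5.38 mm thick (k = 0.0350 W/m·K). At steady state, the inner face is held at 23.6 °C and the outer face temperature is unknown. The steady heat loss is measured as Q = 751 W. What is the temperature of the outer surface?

Series resistances:
  R_plate glass = L/(kA) = 8.66×10^-4/(0.687·5.76) = 2.188×10^-4 K/W
  R_expanded polystyrene = L/(kA) = 0.00538/(0.0350·5.76) = 0.02669 K/W
ΣR = 0.02691 K/W
ΔT = Q·ΣR = 751 × 0.02691 = 20.21 K
Heat flows outward, so T_out = T_in − ΔT = 23.6 − 20.21 = 3.39 °C

T_out = 3.39 °C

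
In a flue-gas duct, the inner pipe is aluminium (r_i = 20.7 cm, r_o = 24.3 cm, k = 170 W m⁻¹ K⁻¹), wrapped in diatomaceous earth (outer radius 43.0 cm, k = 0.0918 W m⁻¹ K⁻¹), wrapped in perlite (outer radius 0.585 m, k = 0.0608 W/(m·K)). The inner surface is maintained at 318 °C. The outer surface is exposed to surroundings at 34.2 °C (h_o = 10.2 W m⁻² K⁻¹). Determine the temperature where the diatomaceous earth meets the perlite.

T = 164 °C

Series thermal resistances, inner to outer:
  R'_aluminium = ln(0.243/0.207)/(2πk) = 0.1603/(2π·170) = 1.501×10^-4 m·K/W
  R'_diatomaceous earth = ln(0.430/0.243)/(2πk) = 0.5707/(2π·0.0918) = 0.9895 m·K/W
  R'_perlite = ln(0.585/0.430)/(2πk) = 0.3078/(2π·0.0608) = 0.8058 m·K/W
  R'_conv,out = 1/(2πr h) = 1/(2π·0.585·10.2) = 0.02667 m·K/W
ΣR = 1.501×10^-4 + 0.9895 + 0.8058 + 0.02667 = 1.822 m·K/W
Q' = ΔT/ΣR = (318 °C − 34.2 °C)/1.822 = 155.8 W/m
From the inner boundary to the diatomaceous earth/perlite interface, ΣR_partial = 0.9897 m·K/W.
T_interface = T_in − Q'·ΣR_partial = 318 °C − (155.8)(0.9897) = 164 °C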